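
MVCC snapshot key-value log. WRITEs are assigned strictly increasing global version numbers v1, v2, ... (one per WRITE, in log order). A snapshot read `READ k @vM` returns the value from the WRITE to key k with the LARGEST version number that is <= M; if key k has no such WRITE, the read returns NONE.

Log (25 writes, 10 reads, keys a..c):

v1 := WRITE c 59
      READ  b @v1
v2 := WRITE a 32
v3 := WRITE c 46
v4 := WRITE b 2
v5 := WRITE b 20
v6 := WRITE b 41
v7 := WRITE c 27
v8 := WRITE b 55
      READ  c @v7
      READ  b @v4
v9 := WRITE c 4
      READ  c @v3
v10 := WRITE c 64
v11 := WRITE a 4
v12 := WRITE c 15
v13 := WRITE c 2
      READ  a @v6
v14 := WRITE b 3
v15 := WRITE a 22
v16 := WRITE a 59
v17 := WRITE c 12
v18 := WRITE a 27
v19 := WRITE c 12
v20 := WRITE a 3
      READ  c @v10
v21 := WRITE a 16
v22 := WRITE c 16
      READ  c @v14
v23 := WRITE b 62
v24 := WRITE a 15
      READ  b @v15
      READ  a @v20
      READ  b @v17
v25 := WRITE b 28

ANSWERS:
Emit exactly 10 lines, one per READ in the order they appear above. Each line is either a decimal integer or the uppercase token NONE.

Answer: NONE
27
2
46
32
64
2
3
3
3

Derivation:
v1: WRITE c=59  (c history now [(1, 59)])
READ b @v1: history=[] -> no version <= 1 -> NONE
v2: WRITE a=32  (a history now [(2, 32)])
v3: WRITE c=46  (c history now [(1, 59), (3, 46)])
v4: WRITE b=2  (b history now [(4, 2)])
v5: WRITE b=20  (b history now [(4, 2), (5, 20)])
v6: WRITE b=41  (b history now [(4, 2), (5, 20), (6, 41)])
v7: WRITE c=27  (c history now [(1, 59), (3, 46), (7, 27)])
v8: WRITE b=55  (b history now [(4, 2), (5, 20), (6, 41), (8, 55)])
READ c @v7: history=[(1, 59), (3, 46), (7, 27)] -> pick v7 -> 27
READ b @v4: history=[(4, 2), (5, 20), (6, 41), (8, 55)] -> pick v4 -> 2
v9: WRITE c=4  (c history now [(1, 59), (3, 46), (7, 27), (9, 4)])
READ c @v3: history=[(1, 59), (3, 46), (7, 27), (9, 4)] -> pick v3 -> 46
v10: WRITE c=64  (c history now [(1, 59), (3, 46), (7, 27), (9, 4), (10, 64)])
v11: WRITE a=4  (a history now [(2, 32), (11, 4)])
v12: WRITE c=15  (c history now [(1, 59), (3, 46), (7, 27), (9, 4), (10, 64), (12, 15)])
v13: WRITE c=2  (c history now [(1, 59), (3, 46), (7, 27), (9, 4), (10, 64), (12, 15), (13, 2)])
READ a @v6: history=[(2, 32), (11, 4)] -> pick v2 -> 32
v14: WRITE b=3  (b history now [(4, 2), (5, 20), (6, 41), (8, 55), (14, 3)])
v15: WRITE a=22  (a history now [(2, 32), (11, 4), (15, 22)])
v16: WRITE a=59  (a history now [(2, 32), (11, 4), (15, 22), (16, 59)])
v17: WRITE c=12  (c history now [(1, 59), (3, 46), (7, 27), (9, 4), (10, 64), (12, 15), (13, 2), (17, 12)])
v18: WRITE a=27  (a history now [(2, 32), (11, 4), (15, 22), (16, 59), (18, 27)])
v19: WRITE c=12  (c history now [(1, 59), (3, 46), (7, 27), (9, 4), (10, 64), (12, 15), (13, 2), (17, 12), (19, 12)])
v20: WRITE a=3  (a history now [(2, 32), (11, 4), (15, 22), (16, 59), (18, 27), (20, 3)])
READ c @v10: history=[(1, 59), (3, 46), (7, 27), (9, 4), (10, 64), (12, 15), (13, 2), (17, 12), (19, 12)] -> pick v10 -> 64
v21: WRITE a=16  (a history now [(2, 32), (11, 4), (15, 22), (16, 59), (18, 27), (20, 3), (21, 16)])
v22: WRITE c=16  (c history now [(1, 59), (3, 46), (7, 27), (9, 4), (10, 64), (12, 15), (13, 2), (17, 12), (19, 12), (22, 16)])
READ c @v14: history=[(1, 59), (3, 46), (7, 27), (9, 4), (10, 64), (12, 15), (13, 2), (17, 12), (19, 12), (22, 16)] -> pick v13 -> 2
v23: WRITE b=62  (b history now [(4, 2), (5, 20), (6, 41), (8, 55), (14, 3), (23, 62)])
v24: WRITE a=15  (a history now [(2, 32), (11, 4), (15, 22), (16, 59), (18, 27), (20, 3), (21, 16), (24, 15)])
READ b @v15: history=[(4, 2), (5, 20), (6, 41), (8, 55), (14, 3), (23, 62)] -> pick v14 -> 3
READ a @v20: history=[(2, 32), (11, 4), (15, 22), (16, 59), (18, 27), (20, 3), (21, 16), (24, 15)] -> pick v20 -> 3
READ b @v17: history=[(4, 2), (5, 20), (6, 41), (8, 55), (14, 3), (23, 62)] -> pick v14 -> 3
v25: WRITE b=28  (b history now [(4, 2), (5, 20), (6, 41), (8, 55), (14, 3), (23, 62), (25, 28)])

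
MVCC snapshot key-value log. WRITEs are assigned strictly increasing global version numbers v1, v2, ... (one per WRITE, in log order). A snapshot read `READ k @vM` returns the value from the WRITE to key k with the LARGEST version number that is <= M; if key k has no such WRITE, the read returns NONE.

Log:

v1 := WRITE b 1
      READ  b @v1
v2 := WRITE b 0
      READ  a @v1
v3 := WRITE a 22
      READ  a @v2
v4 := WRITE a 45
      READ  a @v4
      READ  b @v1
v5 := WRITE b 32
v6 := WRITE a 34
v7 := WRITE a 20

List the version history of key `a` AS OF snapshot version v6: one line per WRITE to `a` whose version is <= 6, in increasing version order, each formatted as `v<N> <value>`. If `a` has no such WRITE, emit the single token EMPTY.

Answer: v3 22
v4 45
v6 34

Derivation:
Scan writes for key=a with version <= 6:
  v1 WRITE b 1 -> skip
  v2 WRITE b 0 -> skip
  v3 WRITE a 22 -> keep
  v4 WRITE a 45 -> keep
  v5 WRITE b 32 -> skip
  v6 WRITE a 34 -> keep
  v7 WRITE a 20 -> drop (> snap)
Collected: [(3, 22), (4, 45), (6, 34)]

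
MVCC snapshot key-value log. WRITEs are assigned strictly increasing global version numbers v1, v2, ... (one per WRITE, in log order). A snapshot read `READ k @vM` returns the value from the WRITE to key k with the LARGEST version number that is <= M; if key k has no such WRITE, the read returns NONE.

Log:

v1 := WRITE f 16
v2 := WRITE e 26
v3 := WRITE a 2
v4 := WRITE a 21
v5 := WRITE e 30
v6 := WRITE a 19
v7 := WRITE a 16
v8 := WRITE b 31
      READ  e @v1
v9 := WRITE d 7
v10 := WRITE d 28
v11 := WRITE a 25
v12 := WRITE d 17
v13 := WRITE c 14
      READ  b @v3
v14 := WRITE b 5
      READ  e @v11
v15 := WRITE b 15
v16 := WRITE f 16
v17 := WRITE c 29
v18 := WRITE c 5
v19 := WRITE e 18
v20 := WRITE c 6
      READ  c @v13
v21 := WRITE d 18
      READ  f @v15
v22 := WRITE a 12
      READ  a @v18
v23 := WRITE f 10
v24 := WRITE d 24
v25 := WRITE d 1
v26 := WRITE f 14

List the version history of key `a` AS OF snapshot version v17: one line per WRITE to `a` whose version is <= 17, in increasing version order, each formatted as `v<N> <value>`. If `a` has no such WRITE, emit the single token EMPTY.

Answer: v3 2
v4 21
v6 19
v7 16
v11 25

Derivation:
Scan writes for key=a with version <= 17:
  v1 WRITE f 16 -> skip
  v2 WRITE e 26 -> skip
  v3 WRITE a 2 -> keep
  v4 WRITE a 21 -> keep
  v5 WRITE e 30 -> skip
  v6 WRITE a 19 -> keep
  v7 WRITE a 16 -> keep
  v8 WRITE b 31 -> skip
  v9 WRITE d 7 -> skip
  v10 WRITE d 28 -> skip
  v11 WRITE a 25 -> keep
  v12 WRITE d 17 -> skip
  v13 WRITE c 14 -> skip
  v14 WRITE b 5 -> skip
  v15 WRITE b 15 -> skip
  v16 WRITE f 16 -> skip
  v17 WRITE c 29 -> skip
  v18 WRITE c 5 -> skip
  v19 WRITE e 18 -> skip
  v20 WRITE c 6 -> skip
  v21 WRITE d 18 -> skip
  v22 WRITE a 12 -> drop (> snap)
  v23 WRITE f 10 -> skip
  v24 WRITE d 24 -> skip
  v25 WRITE d 1 -> skip
  v26 WRITE f 14 -> skip
Collected: [(3, 2), (4, 21), (6, 19), (7, 16), (11, 25)]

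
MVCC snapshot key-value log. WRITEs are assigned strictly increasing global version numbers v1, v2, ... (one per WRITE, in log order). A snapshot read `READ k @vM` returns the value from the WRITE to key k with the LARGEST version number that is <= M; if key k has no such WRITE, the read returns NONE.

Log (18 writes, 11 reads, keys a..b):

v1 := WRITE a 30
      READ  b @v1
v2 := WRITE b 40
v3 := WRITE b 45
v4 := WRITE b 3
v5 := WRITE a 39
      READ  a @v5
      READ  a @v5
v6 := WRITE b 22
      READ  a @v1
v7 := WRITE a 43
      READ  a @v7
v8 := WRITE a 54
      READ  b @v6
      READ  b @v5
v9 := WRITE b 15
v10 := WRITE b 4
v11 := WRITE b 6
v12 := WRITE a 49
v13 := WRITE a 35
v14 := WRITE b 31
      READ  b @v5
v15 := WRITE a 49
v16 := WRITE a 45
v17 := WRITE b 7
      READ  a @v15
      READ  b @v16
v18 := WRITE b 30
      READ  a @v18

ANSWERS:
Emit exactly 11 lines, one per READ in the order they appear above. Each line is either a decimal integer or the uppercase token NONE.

Answer: NONE
39
39
30
43
22
3
3
49
31
45

Derivation:
v1: WRITE a=30  (a history now [(1, 30)])
READ b @v1: history=[] -> no version <= 1 -> NONE
v2: WRITE b=40  (b history now [(2, 40)])
v3: WRITE b=45  (b history now [(2, 40), (3, 45)])
v4: WRITE b=3  (b history now [(2, 40), (3, 45), (4, 3)])
v5: WRITE a=39  (a history now [(1, 30), (5, 39)])
READ a @v5: history=[(1, 30), (5, 39)] -> pick v5 -> 39
READ a @v5: history=[(1, 30), (5, 39)] -> pick v5 -> 39
v6: WRITE b=22  (b history now [(2, 40), (3, 45), (4, 3), (6, 22)])
READ a @v1: history=[(1, 30), (5, 39)] -> pick v1 -> 30
v7: WRITE a=43  (a history now [(1, 30), (5, 39), (7, 43)])
READ a @v7: history=[(1, 30), (5, 39), (7, 43)] -> pick v7 -> 43
v8: WRITE a=54  (a history now [(1, 30), (5, 39), (7, 43), (8, 54)])
READ b @v6: history=[(2, 40), (3, 45), (4, 3), (6, 22)] -> pick v6 -> 22
READ b @v5: history=[(2, 40), (3, 45), (4, 3), (6, 22)] -> pick v4 -> 3
v9: WRITE b=15  (b history now [(2, 40), (3, 45), (4, 3), (6, 22), (9, 15)])
v10: WRITE b=4  (b history now [(2, 40), (3, 45), (4, 3), (6, 22), (9, 15), (10, 4)])
v11: WRITE b=6  (b history now [(2, 40), (3, 45), (4, 3), (6, 22), (9, 15), (10, 4), (11, 6)])
v12: WRITE a=49  (a history now [(1, 30), (5, 39), (7, 43), (8, 54), (12, 49)])
v13: WRITE a=35  (a history now [(1, 30), (5, 39), (7, 43), (8, 54), (12, 49), (13, 35)])
v14: WRITE b=31  (b history now [(2, 40), (3, 45), (4, 3), (6, 22), (9, 15), (10, 4), (11, 6), (14, 31)])
READ b @v5: history=[(2, 40), (3, 45), (4, 3), (6, 22), (9, 15), (10, 4), (11, 6), (14, 31)] -> pick v4 -> 3
v15: WRITE a=49  (a history now [(1, 30), (5, 39), (7, 43), (8, 54), (12, 49), (13, 35), (15, 49)])
v16: WRITE a=45  (a history now [(1, 30), (5, 39), (7, 43), (8, 54), (12, 49), (13, 35), (15, 49), (16, 45)])
v17: WRITE b=7  (b history now [(2, 40), (3, 45), (4, 3), (6, 22), (9, 15), (10, 4), (11, 6), (14, 31), (17, 7)])
READ a @v15: history=[(1, 30), (5, 39), (7, 43), (8, 54), (12, 49), (13, 35), (15, 49), (16, 45)] -> pick v15 -> 49
READ b @v16: history=[(2, 40), (3, 45), (4, 3), (6, 22), (9, 15), (10, 4), (11, 6), (14, 31), (17, 7)] -> pick v14 -> 31
v18: WRITE b=30  (b history now [(2, 40), (3, 45), (4, 3), (6, 22), (9, 15), (10, 4), (11, 6), (14, 31), (17, 7), (18, 30)])
READ a @v18: history=[(1, 30), (5, 39), (7, 43), (8, 54), (12, 49), (13, 35), (15, 49), (16, 45)] -> pick v16 -> 45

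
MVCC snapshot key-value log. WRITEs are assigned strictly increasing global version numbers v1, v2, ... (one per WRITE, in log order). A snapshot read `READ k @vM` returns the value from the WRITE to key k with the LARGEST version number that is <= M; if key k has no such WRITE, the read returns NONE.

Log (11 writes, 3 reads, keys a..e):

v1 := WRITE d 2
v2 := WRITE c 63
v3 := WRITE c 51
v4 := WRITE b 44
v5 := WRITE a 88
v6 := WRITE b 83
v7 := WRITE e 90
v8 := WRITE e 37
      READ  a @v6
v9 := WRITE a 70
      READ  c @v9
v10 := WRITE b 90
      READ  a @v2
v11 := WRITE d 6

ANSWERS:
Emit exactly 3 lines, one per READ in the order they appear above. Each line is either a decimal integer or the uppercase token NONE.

v1: WRITE d=2  (d history now [(1, 2)])
v2: WRITE c=63  (c history now [(2, 63)])
v3: WRITE c=51  (c history now [(2, 63), (3, 51)])
v4: WRITE b=44  (b history now [(4, 44)])
v5: WRITE a=88  (a history now [(5, 88)])
v6: WRITE b=83  (b history now [(4, 44), (6, 83)])
v7: WRITE e=90  (e history now [(7, 90)])
v8: WRITE e=37  (e history now [(7, 90), (8, 37)])
READ a @v6: history=[(5, 88)] -> pick v5 -> 88
v9: WRITE a=70  (a history now [(5, 88), (9, 70)])
READ c @v9: history=[(2, 63), (3, 51)] -> pick v3 -> 51
v10: WRITE b=90  (b history now [(4, 44), (6, 83), (10, 90)])
READ a @v2: history=[(5, 88), (9, 70)] -> no version <= 2 -> NONE
v11: WRITE d=6  (d history now [(1, 2), (11, 6)])

Answer: 88
51
NONE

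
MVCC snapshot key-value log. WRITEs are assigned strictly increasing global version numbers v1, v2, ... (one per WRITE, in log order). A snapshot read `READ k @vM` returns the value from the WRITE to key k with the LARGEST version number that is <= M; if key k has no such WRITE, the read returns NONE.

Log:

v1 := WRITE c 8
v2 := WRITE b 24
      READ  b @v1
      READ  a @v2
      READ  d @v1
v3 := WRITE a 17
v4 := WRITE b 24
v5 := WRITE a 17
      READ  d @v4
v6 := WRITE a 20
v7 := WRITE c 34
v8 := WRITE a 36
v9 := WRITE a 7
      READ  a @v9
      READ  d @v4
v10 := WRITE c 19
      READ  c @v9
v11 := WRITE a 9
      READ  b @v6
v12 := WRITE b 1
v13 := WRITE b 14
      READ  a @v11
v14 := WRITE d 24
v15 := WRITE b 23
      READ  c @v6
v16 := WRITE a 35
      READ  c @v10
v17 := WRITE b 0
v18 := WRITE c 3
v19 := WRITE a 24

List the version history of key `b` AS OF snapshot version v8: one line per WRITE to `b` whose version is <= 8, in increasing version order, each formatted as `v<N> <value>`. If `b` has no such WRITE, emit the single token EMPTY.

Answer: v2 24
v4 24

Derivation:
Scan writes for key=b with version <= 8:
  v1 WRITE c 8 -> skip
  v2 WRITE b 24 -> keep
  v3 WRITE a 17 -> skip
  v4 WRITE b 24 -> keep
  v5 WRITE a 17 -> skip
  v6 WRITE a 20 -> skip
  v7 WRITE c 34 -> skip
  v8 WRITE a 36 -> skip
  v9 WRITE a 7 -> skip
  v10 WRITE c 19 -> skip
  v11 WRITE a 9 -> skip
  v12 WRITE b 1 -> drop (> snap)
  v13 WRITE b 14 -> drop (> snap)
  v14 WRITE d 24 -> skip
  v15 WRITE b 23 -> drop (> snap)
  v16 WRITE a 35 -> skip
  v17 WRITE b 0 -> drop (> snap)
  v18 WRITE c 3 -> skip
  v19 WRITE a 24 -> skip
Collected: [(2, 24), (4, 24)]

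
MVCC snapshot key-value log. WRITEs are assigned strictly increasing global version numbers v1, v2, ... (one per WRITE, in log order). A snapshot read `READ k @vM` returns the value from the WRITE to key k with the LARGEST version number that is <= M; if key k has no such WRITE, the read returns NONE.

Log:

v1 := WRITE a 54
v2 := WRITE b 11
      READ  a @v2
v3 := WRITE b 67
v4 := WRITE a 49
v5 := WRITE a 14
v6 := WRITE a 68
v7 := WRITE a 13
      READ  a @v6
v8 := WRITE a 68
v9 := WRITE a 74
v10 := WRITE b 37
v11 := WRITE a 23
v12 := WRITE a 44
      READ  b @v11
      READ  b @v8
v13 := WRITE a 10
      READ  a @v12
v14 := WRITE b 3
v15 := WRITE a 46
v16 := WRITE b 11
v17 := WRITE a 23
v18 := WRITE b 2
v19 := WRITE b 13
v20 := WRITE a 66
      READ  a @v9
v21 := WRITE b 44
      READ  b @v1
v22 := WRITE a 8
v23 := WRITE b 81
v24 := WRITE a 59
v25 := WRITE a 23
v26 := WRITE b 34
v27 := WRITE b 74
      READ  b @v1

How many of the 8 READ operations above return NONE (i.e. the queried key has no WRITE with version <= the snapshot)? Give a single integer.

v1: WRITE a=54  (a history now [(1, 54)])
v2: WRITE b=11  (b history now [(2, 11)])
READ a @v2: history=[(1, 54)] -> pick v1 -> 54
v3: WRITE b=67  (b history now [(2, 11), (3, 67)])
v4: WRITE a=49  (a history now [(1, 54), (4, 49)])
v5: WRITE a=14  (a history now [(1, 54), (4, 49), (5, 14)])
v6: WRITE a=68  (a history now [(1, 54), (4, 49), (5, 14), (6, 68)])
v7: WRITE a=13  (a history now [(1, 54), (4, 49), (5, 14), (6, 68), (7, 13)])
READ a @v6: history=[(1, 54), (4, 49), (5, 14), (6, 68), (7, 13)] -> pick v6 -> 68
v8: WRITE a=68  (a history now [(1, 54), (4, 49), (5, 14), (6, 68), (7, 13), (8, 68)])
v9: WRITE a=74  (a history now [(1, 54), (4, 49), (5, 14), (6, 68), (7, 13), (8, 68), (9, 74)])
v10: WRITE b=37  (b history now [(2, 11), (3, 67), (10, 37)])
v11: WRITE a=23  (a history now [(1, 54), (4, 49), (5, 14), (6, 68), (7, 13), (8, 68), (9, 74), (11, 23)])
v12: WRITE a=44  (a history now [(1, 54), (4, 49), (5, 14), (6, 68), (7, 13), (8, 68), (9, 74), (11, 23), (12, 44)])
READ b @v11: history=[(2, 11), (3, 67), (10, 37)] -> pick v10 -> 37
READ b @v8: history=[(2, 11), (3, 67), (10, 37)] -> pick v3 -> 67
v13: WRITE a=10  (a history now [(1, 54), (4, 49), (5, 14), (6, 68), (7, 13), (8, 68), (9, 74), (11, 23), (12, 44), (13, 10)])
READ a @v12: history=[(1, 54), (4, 49), (5, 14), (6, 68), (7, 13), (8, 68), (9, 74), (11, 23), (12, 44), (13, 10)] -> pick v12 -> 44
v14: WRITE b=3  (b history now [(2, 11), (3, 67), (10, 37), (14, 3)])
v15: WRITE a=46  (a history now [(1, 54), (4, 49), (5, 14), (6, 68), (7, 13), (8, 68), (9, 74), (11, 23), (12, 44), (13, 10), (15, 46)])
v16: WRITE b=11  (b history now [(2, 11), (3, 67), (10, 37), (14, 3), (16, 11)])
v17: WRITE a=23  (a history now [(1, 54), (4, 49), (5, 14), (6, 68), (7, 13), (8, 68), (9, 74), (11, 23), (12, 44), (13, 10), (15, 46), (17, 23)])
v18: WRITE b=2  (b history now [(2, 11), (3, 67), (10, 37), (14, 3), (16, 11), (18, 2)])
v19: WRITE b=13  (b history now [(2, 11), (3, 67), (10, 37), (14, 3), (16, 11), (18, 2), (19, 13)])
v20: WRITE a=66  (a history now [(1, 54), (4, 49), (5, 14), (6, 68), (7, 13), (8, 68), (9, 74), (11, 23), (12, 44), (13, 10), (15, 46), (17, 23), (20, 66)])
READ a @v9: history=[(1, 54), (4, 49), (5, 14), (6, 68), (7, 13), (8, 68), (9, 74), (11, 23), (12, 44), (13, 10), (15, 46), (17, 23), (20, 66)] -> pick v9 -> 74
v21: WRITE b=44  (b history now [(2, 11), (3, 67), (10, 37), (14, 3), (16, 11), (18, 2), (19, 13), (21, 44)])
READ b @v1: history=[(2, 11), (3, 67), (10, 37), (14, 3), (16, 11), (18, 2), (19, 13), (21, 44)] -> no version <= 1 -> NONE
v22: WRITE a=8  (a history now [(1, 54), (4, 49), (5, 14), (6, 68), (7, 13), (8, 68), (9, 74), (11, 23), (12, 44), (13, 10), (15, 46), (17, 23), (20, 66), (22, 8)])
v23: WRITE b=81  (b history now [(2, 11), (3, 67), (10, 37), (14, 3), (16, 11), (18, 2), (19, 13), (21, 44), (23, 81)])
v24: WRITE a=59  (a history now [(1, 54), (4, 49), (5, 14), (6, 68), (7, 13), (8, 68), (9, 74), (11, 23), (12, 44), (13, 10), (15, 46), (17, 23), (20, 66), (22, 8), (24, 59)])
v25: WRITE a=23  (a history now [(1, 54), (4, 49), (5, 14), (6, 68), (7, 13), (8, 68), (9, 74), (11, 23), (12, 44), (13, 10), (15, 46), (17, 23), (20, 66), (22, 8), (24, 59), (25, 23)])
v26: WRITE b=34  (b history now [(2, 11), (3, 67), (10, 37), (14, 3), (16, 11), (18, 2), (19, 13), (21, 44), (23, 81), (26, 34)])
v27: WRITE b=74  (b history now [(2, 11), (3, 67), (10, 37), (14, 3), (16, 11), (18, 2), (19, 13), (21, 44), (23, 81), (26, 34), (27, 74)])
READ b @v1: history=[(2, 11), (3, 67), (10, 37), (14, 3), (16, 11), (18, 2), (19, 13), (21, 44), (23, 81), (26, 34), (27, 74)] -> no version <= 1 -> NONE
Read results in order: ['54', '68', '37', '67', '44', '74', 'NONE', 'NONE']
NONE count = 2

Answer: 2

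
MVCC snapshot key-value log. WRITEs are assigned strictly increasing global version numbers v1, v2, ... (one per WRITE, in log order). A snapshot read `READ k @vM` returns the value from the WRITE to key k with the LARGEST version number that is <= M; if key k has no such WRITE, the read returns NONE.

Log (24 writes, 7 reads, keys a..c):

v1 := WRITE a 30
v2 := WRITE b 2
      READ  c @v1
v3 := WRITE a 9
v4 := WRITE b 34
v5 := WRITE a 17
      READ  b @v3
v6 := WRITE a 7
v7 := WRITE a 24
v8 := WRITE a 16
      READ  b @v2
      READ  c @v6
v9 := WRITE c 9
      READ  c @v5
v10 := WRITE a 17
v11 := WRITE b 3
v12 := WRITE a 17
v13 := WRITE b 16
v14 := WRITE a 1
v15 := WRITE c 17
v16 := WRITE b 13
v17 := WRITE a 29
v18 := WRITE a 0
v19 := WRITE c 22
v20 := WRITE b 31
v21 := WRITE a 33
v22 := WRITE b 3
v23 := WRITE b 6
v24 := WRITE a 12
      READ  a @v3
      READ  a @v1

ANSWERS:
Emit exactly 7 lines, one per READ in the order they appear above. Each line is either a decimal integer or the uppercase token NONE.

Answer: NONE
2
2
NONE
NONE
9
30

Derivation:
v1: WRITE a=30  (a history now [(1, 30)])
v2: WRITE b=2  (b history now [(2, 2)])
READ c @v1: history=[] -> no version <= 1 -> NONE
v3: WRITE a=9  (a history now [(1, 30), (3, 9)])
v4: WRITE b=34  (b history now [(2, 2), (4, 34)])
v5: WRITE a=17  (a history now [(1, 30), (3, 9), (5, 17)])
READ b @v3: history=[(2, 2), (4, 34)] -> pick v2 -> 2
v6: WRITE a=7  (a history now [(1, 30), (3, 9), (5, 17), (6, 7)])
v7: WRITE a=24  (a history now [(1, 30), (3, 9), (5, 17), (6, 7), (7, 24)])
v8: WRITE a=16  (a history now [(1, 30), (3, 9), (5, 17), (6, 7), (7, 24), (8, 16)])
READ b @v2: history=[(2, 2), (4, 34)] -> pick v2 -> 2
READ c @v6: history=[] -> no version <= 6 -> NONE
v9: WRITE c=9  (c history now [(9, 9)])
READ c @v5: history=[(9, 9)] -> no version <= 5 -> NONE
v10: WRITE a=17  (a history now [(1, 30), (3, 9), (5, 17), (6, 7), (7, 24), (8, 16), (10, 17)])
v11: WRITE b=3  (b history now [(2, 2), (4, 34), (11, 3)])
v12: WRITE a=17  (a history now [(1, 30), (3, 9), (5, 17), (6, 7), (7, 24), (8, 16), (10, 17), (12, 17)])
v13: WRITE b=16  (b history now [(2, 2), (4, 34), (11, 3), (13, 16)])
v14: WRITE a=1  (a history now [(1, 30), (3, 9), (5, 17), (6, 7), (7, 24), (8, 16), (10, 17), (12, 17), (14, 1)])
v15: WRITE c=17  (c history now [(9, 9), (15, 17)])
v16: WRITE b=13  (b history now [(2, 2), (4, 34), (11, 3), (13, 16), (16, 13)])
v17: WRITE a=29  (a history now [(1, 30), (3, 9), (5, 17), (6, 7), (7, 24), (8, 16), (10, 17), (12, 17), (14, 1), (17, 29)])
v18: WRITE a=0  (a history now [(1, 30), (3, 9), (5, 17), (6, 7), (7, 24), (8, 16), (10, 17), (12, 17), (14, 1), (17, 29), (18, 0)])
v19: WRITE c=22  (c history now [(9, 9), (15, 17), (19, 22)])
v20: WRITE b=31  (b history now [(2, 2), (4, 34), (11, 3), (13, 16), (16, 13), (20, 31)])
v21: WRITE a=33  (a history now [(1, 30), (3, 9), (5, 17), (6, 7), (7, 24), (8, 16), (10, 17), (12, 17), (14, 1), (17, 29), (18, 0), (21, 33)])
v22: WRITE b=3  (b history now [(2, 2), (4, 34), (11, 3), (13, 16), (16, 13), (20, 31), (22, 3)])
v23: WRITE b=6  (b history now [(2, 2), (4, 34), (11, 3), (13, 16), (16, 13), (20, 31), (22, 3), (23, 6)])
v24: WRITE a=12  (a history now [(1, 30), (3, 9), (5, 17), (6, 7), (7, 24), (8, 16), (10, 17), (12, 17), (14, 1), (17, 29), (18, 0), (21, 33), (24, 12)])
READ a @v3: history=[(1, 30), (3, 9), (5, 17), (6, 7), (7, 24), (8, 16), (10, 17), (12, 17), (14, 1), (17, 29), (18, 0), (21, 33), (24, 12)] -> pick v3 -> 9
READ a @v1: history=[(1, 30), (3, 9), (5, 17), (6, 7), (7, 24), (8, 16), (10, 17), (12, 17), (14, 1), (17, 29), (18, 0), (21, 33), (24, 12)] -> pick v1 -> 30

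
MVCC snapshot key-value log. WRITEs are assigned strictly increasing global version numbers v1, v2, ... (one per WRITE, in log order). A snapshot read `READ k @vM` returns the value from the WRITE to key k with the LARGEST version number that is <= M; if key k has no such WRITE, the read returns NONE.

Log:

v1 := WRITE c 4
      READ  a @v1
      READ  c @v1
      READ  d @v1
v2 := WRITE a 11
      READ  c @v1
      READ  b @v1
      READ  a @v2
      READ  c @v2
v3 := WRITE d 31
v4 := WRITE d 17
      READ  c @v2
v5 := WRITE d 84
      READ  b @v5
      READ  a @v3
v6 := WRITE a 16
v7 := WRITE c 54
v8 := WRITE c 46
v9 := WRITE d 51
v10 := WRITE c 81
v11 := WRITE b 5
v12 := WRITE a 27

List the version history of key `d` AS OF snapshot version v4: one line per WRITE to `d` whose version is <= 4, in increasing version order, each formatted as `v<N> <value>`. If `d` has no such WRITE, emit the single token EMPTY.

Scan writes for key=d with version <= 4:
  v1 WRITE c 4 -> skip
  v2 WRITE a 11 -> skip
  v3 WRITE d 31 -> keep
  v4 WRITE d 17 -> keep
  v5 WRITE d 84 -> drop (> snap)
  v6 WRITE a 16 -> skip
  v7 WRITE c 54 -> skip
  v8 WRITE c 46 -> skip
  v9 WRITE d 51 -> drop (> snap)
  v10 WRITE c 81 -> skip
  v11 WRITE b 5 -> skip
  v12 WRITE a 27 -> skip
Collected: [(3, 31), (4, 17)]

Answer: v3 31
v4 17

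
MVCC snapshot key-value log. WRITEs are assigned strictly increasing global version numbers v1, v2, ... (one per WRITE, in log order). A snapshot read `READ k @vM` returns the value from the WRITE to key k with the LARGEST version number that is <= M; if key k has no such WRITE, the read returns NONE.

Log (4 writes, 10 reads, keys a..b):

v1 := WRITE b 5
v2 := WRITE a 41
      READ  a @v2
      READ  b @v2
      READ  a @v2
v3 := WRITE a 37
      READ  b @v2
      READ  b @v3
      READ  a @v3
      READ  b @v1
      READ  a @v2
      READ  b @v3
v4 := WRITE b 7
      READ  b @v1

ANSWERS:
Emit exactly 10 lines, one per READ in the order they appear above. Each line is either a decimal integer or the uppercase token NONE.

v1: WRITE b=5  (b history now [(1, 5)])
v2: WRITE a=41  (a history now [(2, 41)])
READ a @v2: history=[(2, 41)] -> pick v2 -> 41
READ b @v2: history=[(1, 5)] -> pick v1 -> 5
READ a @v2: history=[(2, 41)] -> pick v2 -> 41
v3: WRITE a=37  (a history now [(2, 41), (3, 37)])
READ b @v2: history=[(1, 5)] -> pick v1 -> 5
READ b @v3: history=[(1, 5)] -> pick v1 -> 5
READ a @v3: history=[(2, 41), (3, 37)] -> pick v3 -> 37
READ b @v1: history=[(1, 5)] -> pick v1 -> 5
READ a @v2: history=[(2, 41), (3, 37)] -> pick v2 -> 41
READ b @v3: history=[(1, 5)] -> pick v1 -> 5
v4: WRITE b=7  (b history now [(1, 5), (4, 7)])
READ b @v1: history=[(1, 5), (4, 7)] -> pick v1 -> 5

Answer: 41
5
41
5
5
37
5
41
5
5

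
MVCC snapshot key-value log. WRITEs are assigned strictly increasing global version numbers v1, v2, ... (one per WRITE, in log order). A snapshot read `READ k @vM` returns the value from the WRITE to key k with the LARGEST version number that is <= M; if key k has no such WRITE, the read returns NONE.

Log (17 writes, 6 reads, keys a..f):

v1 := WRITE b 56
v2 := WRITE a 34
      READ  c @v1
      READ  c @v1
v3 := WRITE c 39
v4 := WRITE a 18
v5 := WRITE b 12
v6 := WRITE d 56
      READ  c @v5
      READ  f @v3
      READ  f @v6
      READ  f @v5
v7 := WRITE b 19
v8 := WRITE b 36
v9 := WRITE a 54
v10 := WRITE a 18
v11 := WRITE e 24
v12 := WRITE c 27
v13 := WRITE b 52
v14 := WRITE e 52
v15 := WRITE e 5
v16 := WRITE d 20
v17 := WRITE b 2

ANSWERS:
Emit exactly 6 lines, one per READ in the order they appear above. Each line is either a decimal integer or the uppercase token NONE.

v1: WRITE b=56  (b history now [(1, 56)])
v2: WRITE a=34  (a history now [(2, 34)])
READ c @v1: history=[] -> no version <= 1 -> NONE
READ c @v1: history=[] -> no version <= 1 -> NONE
v3: WRITE c=39  (c history now [(3, 39)])
v4: WRITE a=18  (a history now [(2, 34), (4, 18)])
v5: WRITE b=12  (b history now [(1, 56), (5, 12)])
v6: WRITE d=56  (d history now [(6, 56)])
READ c @v5: history=[(3, 39)] -> pick v3 -> 39
READ f @v3: history=[] -> no version <= 3 -> NONE
READ f @v6: history=[] -> no version <= 6 -> NONE
READ f @v5: history=[] -> no version <= 5 -> NONE
v7: WRITE b=19  (b history now [(1, 56), (5, 12), (7, 19)])
v8: WRITE b=36  (b history now [(1, 56), (5, 12), (7, 19), (8, 36)])
v9: WRITE a=54  (a history now [(2, 34), (4, 18), (9, 54)])
v10: WRITE a=18  (a history now [(2, 34), (4, 18), (9, 54), (10, 18)])
v11: WRITE e=24  (e history now [(11, 24)])
v12: WRITE c=27  (c history now [(3, 39), (12, 27)])
v13: WRITE b=52  (b history now [(1, 56), (5, 12), (7, 19), (8, 36), (13, 52)])
v14: WRITE e=52  (e history now [(11, 24), (14, 52)])
v15: WRITE e=5  (e history now [(11, 24), (14, 52), (15, 5)])
v16: WRITE d=20  (d history now [(6, 56), (16, 20)])
v17: WRITE b=2  (b history now [(1, 56), (5, 12), (7, 19), (8, 36), (13, 52), (17, 2)])

Answer: NONE
NONE
39
NONE
NONE
NONE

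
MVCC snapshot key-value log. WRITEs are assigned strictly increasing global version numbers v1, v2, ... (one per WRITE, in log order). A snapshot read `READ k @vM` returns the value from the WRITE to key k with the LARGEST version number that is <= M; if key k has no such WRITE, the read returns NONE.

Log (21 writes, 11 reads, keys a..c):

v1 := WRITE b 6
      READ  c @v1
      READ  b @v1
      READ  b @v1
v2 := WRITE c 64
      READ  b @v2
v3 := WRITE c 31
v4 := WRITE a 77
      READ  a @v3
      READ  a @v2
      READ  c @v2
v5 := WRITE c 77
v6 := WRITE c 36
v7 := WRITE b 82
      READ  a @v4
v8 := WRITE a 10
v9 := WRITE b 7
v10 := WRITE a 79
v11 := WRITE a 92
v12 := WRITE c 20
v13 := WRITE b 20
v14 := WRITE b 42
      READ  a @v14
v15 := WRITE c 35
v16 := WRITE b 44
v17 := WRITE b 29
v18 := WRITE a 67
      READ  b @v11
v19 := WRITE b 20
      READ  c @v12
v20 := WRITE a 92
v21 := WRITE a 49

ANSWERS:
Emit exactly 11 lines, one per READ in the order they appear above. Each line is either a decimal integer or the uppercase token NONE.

v1: WRITE b=6  (b history now [(1, 6)])
READ c @v1: history=[] -> no version <= 1 -> NONE
READ b @v1: history=[(1, 6)] -> pick v1 -> 6
READ b @v1: history=[(1, 6)] -> pick v1 -> 6
v2: WRITE c=64  (c history now [(2, 64)])
READ b @v2: history=[(1, 6)] -> pick v1 -> 6
v3: WRITE c=31  (c history now [(2, 64), (3, 31)])
v4: WRITE a=77  (a history now [(4, 77)])
READ a @v3: history=[(4, 77)] -> no version <= 3 -> NONE
READ a @v2: history=[(4, 77)] -> no version <= 2 -> NONE
READ c @v2: history=[(2, 64), (3, 31)] -> pick v2 -> 64
v5: WRITE c=77  (c history now [(2, 64), (3, 31), (5, 77)])
v6: WRITE c=36  (c history now [(2, 64), (3, 31), (5, 77), (6, 36)])
v7: WRITE b=82  (b history now [(1, 6), (7, 82)])
READ a @v4: history=[(4, 77)] -> pick v4 -> 77
v8: WRITE a=10  (a history now [(4, 77), (8, 10)])
v9: WRITE b=7  (b history now [(1, 6), (7, 82), (9, 7)])
v10: WRITE a=79  (a history now [(4, 77), (8, 10), (10, 79)])
v11: WRITE a=92  (a history now [(4, 77), (8, 10), (10, 79), (11, 92)])
v12: WRITE c=20  (c history now [(2, 64), (3, 31), (5, 77), (6, 36), (12, 20)])
v13: WRITE b=20  (b history now [(1, 6), (7, 82), (9, 7), (13, 20)])
v14: WRITE b=42  (b history now [(1, 6), (7, 82), (9, 7), (13, 20), (14, 42)])
READ a @v14: history=[(4, 77), (8, 10), (10, 79), (11, 92)] -> pick v11 -> 92
v15: WRITE c=35  (c history now [(2, 64), (3, 31), (5, 77), (6, 36), (12, 20), (15, 35)])
v16: WRITE b=44  (b history now [(1, 6), (7, 82), (9, 7), (13, 20), (14, 42), (16, 44)])
v17: WRITE b=29  (b history now [(1, 6), (7, 82), (9, 7), (13, 20), (14, 42), (16, 44), (17, 29)])
v18: WRITE a=67  (a history now [(4, 77), (8, 10), (10, 79), (11, 92), (18, 67)])
READ b @v11: history=[(1, 6), (7, 82), (9, 7), (13, 20), (14, 42), (16, 44), (17, 29)] -> pick v9 -> 7
v19: WRITE b=20  (b history now [(1, 6), (7, 82), (9, 7), (13, 20), (14, 42), (16, 44), (17, 29), (19, 20)])
READ c @v12: history=[(2, 64), (3, 31), (5, 77), (6, 36), (12, 20), (15, 35)] -> pick v12 -> 20
v20: WRITE a=92  (a history now [(4, 77), (8, 10), (10, 79), (11, 92), (18, 67), (20, 92)])
v21: WRITE a=49  (a history now [(4, 77), (8, 10), (10, 79), (11, 92), (18, 67), (20, 92), (21, 49)])

Answer: NONE
6
6
6
NONE
NONE
64
77
92
7
20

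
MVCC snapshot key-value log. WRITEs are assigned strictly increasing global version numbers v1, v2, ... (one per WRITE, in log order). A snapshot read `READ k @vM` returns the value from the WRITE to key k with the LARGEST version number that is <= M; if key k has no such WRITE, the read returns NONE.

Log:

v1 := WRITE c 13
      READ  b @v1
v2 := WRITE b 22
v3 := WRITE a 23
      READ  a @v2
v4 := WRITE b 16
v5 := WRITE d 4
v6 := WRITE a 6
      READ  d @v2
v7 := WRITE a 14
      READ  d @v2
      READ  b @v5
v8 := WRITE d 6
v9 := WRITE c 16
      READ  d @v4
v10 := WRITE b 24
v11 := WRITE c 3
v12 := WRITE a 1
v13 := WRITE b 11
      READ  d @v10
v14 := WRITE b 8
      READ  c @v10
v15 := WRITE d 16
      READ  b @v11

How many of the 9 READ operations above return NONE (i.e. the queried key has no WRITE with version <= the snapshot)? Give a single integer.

v1: WRITE c=13  (c history now [(1, 13)])
READ b @v1: history=[] -> no version <= 1 -> NONE
v2: WRITE b=22  (b history now [(2, 22)])
v3: WRITE a=23  (a history now [(3, 23)])
READ a @v2: history=[(3, 23)] -> no version <= 2 -> NONE
v4: WRITE b=16  (b history now [(2, 22), (4, 16)])
v5: WRITE d=4  (d history now [(5, 4)])
v6: WRITE a=6  (a history now [(3, 23), (6, 6)])
READ d @v2: history=[(5, 4)] -> no version <= 2 -> NONE
v7: WRITE a=14  (a history now [(3, 23), (6, 6), (7, 14)])
READ d @v2: history=[(5, 4)] -> no version <= 2 -> NONE
READ b @v5: history=[(2, 22), (4, 16)] -> pick v4 -> 16
v8: WRITE d=6  (d history now [(5, 4), (8, 6)])
v9: WRITE c=16  (c history now [(1, 13), (9, 16)])
READ d @v4: history=[(5, 4), (8, 6)] -> no version <= 4 -> NONE
v10: WRITE b=24  (b history now [(2, 22), (4, 16), (10, 24)])
v11: WRITE c=3  (c history now [(1, 13), (9, 16), (11, 3)])
v12: WRITE a=1  (a history now [(3, 23), (6, 6), (7, 14), (12, 1)])
v13: WRITE b=11  (b history now [(2, 22), (4, 16), (10, 24), (13, 11)])
READ d @v10: history=[(5, 4), (8, 6)] -> pick v8 -> 6
v14: WRITE b=8  (b history now [(2, 22), (4, 16), (10, 24), (13, 11), (14, 8)])
READ c @v10: history=[(1, 13), (9, 16), (11, 3)] -> pick v9 -> 16
v15: WRITE d=16  (d history now [(5, 4), (8, 6), (15, 16)])
READ b @v11: history=[(2, 22), (4, 16), (10, 24), (13, 11), (14, 8)] -> pick v10 -> 24
Read results in order: ['NONE', 'NONE', 'NONE', 'NONE', '16', 'NONE', '6', '16', '24']
NONE count = 5

Answer: 5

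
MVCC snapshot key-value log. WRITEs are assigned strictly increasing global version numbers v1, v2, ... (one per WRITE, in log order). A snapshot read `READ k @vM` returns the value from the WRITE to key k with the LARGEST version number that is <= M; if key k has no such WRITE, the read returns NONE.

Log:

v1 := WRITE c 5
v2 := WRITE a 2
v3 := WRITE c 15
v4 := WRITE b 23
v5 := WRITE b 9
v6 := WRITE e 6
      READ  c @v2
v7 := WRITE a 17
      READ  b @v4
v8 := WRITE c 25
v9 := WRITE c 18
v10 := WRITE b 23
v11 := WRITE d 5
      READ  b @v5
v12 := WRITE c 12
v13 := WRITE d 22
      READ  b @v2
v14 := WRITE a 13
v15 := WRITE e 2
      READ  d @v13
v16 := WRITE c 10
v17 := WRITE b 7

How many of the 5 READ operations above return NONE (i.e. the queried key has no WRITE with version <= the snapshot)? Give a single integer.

Answer: 1

Derivation:
v1: WRITE c=5  (c history now [(1, 5)])
v2: WRITE a=2  (a history now [(2, 2)])
v3: WRITE c=15  (c history now [(1, 5), (3, 15)])
v4: WRITE b=23  (b history now [(4, 23)])
v5: WRITE b=9  (b history now [(4, 23), (5, 9)])
v6: WRITE e=6  (e history now [(6, 6)])
READ c @v2: history=[(1, 5), (3, 15)] -> pick v1 -> 5
v7: WRITE a=17  (a history now [(2, 2), (7, 17)])
READ b @v4: history=[(4, 23), (5, 9)] -> pick v4 -> 23
v8: WRITE c=25  (c history now [(1, 5), (3, 15), (8, 25)])
v9: WRITE c=18  (c history now [(1, 5), (3, 15), (8, 25), (9, 18)])
v10: WRITE b=23  (b history now [(4, 23), (5, 9), (10, 23)])
v11: WRITE d=5  (d history now [(11, 5)])
READ b @v5: history=[(4, 23), (5, 9), (10, 23)] -> pick v5 -> 9
v12: WRITE c=12  (c history now [(1, 5), (3, 15), (8, 25), (9, 18), (12, 12)])
v13: WRITE d=22  (d history now [(11, 5), (13, 22)])
READ b @v2: history=[(4, 23), (5, 9), (10, 23)] -> no version <= 2 -> NONE
v14: WRITE a=13  (a history now [(2, 2), (7, 17), (14, 13)])
v15: WRITE e=2  (e history now [(6, 6), (15, 2)])
READ d @v13: history=[(11, 5), (13, 22)] -> pick v13 -> 22
v16: WRITE c=10  (c history now [(1, 5), (3, 15), (8, 25), (9, 18), (12, 12), (16, 10)])
v17: WRITE b=7  (b history now [(4, 23), (5, 9), (10, 23), (17, 7)])
Read results in order: ['5', '23', '9', 'NONE', '22']
NONE count = 1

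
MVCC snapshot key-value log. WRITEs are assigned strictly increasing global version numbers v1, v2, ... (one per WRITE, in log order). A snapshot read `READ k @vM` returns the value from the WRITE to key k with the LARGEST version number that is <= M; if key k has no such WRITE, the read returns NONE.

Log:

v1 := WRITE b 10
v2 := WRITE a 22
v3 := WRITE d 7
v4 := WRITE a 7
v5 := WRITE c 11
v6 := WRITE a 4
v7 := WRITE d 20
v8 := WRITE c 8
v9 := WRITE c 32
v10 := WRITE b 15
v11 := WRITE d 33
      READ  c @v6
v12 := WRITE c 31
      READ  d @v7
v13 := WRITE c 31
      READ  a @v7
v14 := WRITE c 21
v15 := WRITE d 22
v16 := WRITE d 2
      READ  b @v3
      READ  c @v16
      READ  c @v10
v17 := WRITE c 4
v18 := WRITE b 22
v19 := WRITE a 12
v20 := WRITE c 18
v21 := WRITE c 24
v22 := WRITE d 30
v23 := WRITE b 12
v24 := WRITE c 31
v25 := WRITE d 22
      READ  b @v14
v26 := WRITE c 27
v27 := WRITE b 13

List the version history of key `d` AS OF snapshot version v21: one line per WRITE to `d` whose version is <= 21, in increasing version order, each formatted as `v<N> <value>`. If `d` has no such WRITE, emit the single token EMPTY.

Scan writes for key=d with version <= 21:
  v1 WRITE b 10 -> skip
  v2 WRITE a 22 -> skip
  v3 WRITE d 7 -> keep
  v4 WRITE a 7 -> skip
  v5 WRITE c 11 -> skip
  v6 WRITE a 4 -> skip
  v7 WRITE d 20 -> keep
  v8 WRITE c 8 -> skip
  v9 WRITE c 32 -> skip
  v10 WRITE b 15 -> skip
  v11 WRITE d 33 -> keep
  v12 WRITE c 31 -> skip
  v13 WRITE c 31 -> skip
  v14 WRITE c 21 -> skip
  v15 WRITE d 22 -> keep
  v16 WRITE d 2 -> keep
  v17 WRITE c 4 -> skip
  v18 WRITE b 22 -> skip
  v19 WRITE a 12 -> skip
  v20 WRITE c 18 -> skip
  v21 WRITE c 24 -> skip
  v22 WRITE d 30 -> drop (> snap)
  v23 WRITE b 12 -> skip
  v24 WRITE c 31 -> skip
  v25 WRITE d 22 -> drop (> snap)
  v26 WRITE c 27 -> skip
  v27 WRITE b 13 -> skip
Collected: [(3, 7), (7, 20), (11, 33), (15, 22), (16, 2)]

Answer: v3 7
v7 20
v11 33
v15 22
v16 2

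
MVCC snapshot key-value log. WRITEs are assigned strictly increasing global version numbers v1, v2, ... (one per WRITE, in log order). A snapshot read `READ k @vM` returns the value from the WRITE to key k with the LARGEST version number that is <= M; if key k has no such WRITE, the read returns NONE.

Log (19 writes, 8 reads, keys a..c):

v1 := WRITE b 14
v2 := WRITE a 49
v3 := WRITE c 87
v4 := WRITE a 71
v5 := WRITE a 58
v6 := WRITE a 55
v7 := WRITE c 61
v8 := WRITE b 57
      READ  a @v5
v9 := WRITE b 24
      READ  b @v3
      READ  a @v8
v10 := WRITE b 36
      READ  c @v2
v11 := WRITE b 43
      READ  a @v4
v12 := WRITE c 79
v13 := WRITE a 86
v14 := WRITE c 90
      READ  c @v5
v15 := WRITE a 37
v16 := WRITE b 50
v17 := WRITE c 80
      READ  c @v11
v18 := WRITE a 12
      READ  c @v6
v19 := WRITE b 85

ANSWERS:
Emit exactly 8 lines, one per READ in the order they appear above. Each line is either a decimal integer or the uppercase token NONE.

Answer: 58
14
55
NONE
71
87
61
87

Derivation:
v1: WRITE b=14  (b history now [(1, 14)])
v2: WRITE a=49  (a history now [(2, 49)])
v3: WRITE c=87  (c history now [(3, 87)])
v4: WRITE a=71  (a history now [(2, 49), (4, 71)])
v5: WRITE a=58  (a history now [(2, 49), (4, 71), (5, 58)])
v6: WRITE a=55  (a history now [(2, 49), (4, 71), (5, 58), (6, 55)])
v7: WRITE c=61  (c history now [(3, 87), (7, 61)])
v8: WRITE b=57  (b history now [(1, 14), (8, 57)])
READ a @v5: history=[(2, 49), (4, 71), (5, 58), (6, 55)] -> pick v5 -> 58
v9: WRITE b=24  (b history now [(1, 14), (8, 57), (9, 24)])
READ b @v3: history=[(1, 14), (8, 57), (9, 24)] -> pick v1 -> 14
READ a @v8: history=[(2, 49), (4, 71), (5, 58), (6, 55)] -> pick v6 -> 55
v10: WRITE b=36  (b history now [(1, 14), (8, 57), (9, 24), (10, 36)])
READ c @v2: history=[(3, 87), (7, 61)] -> no version <= 2 -> NONE
v11: WRITE b=43  (b history now [(1, 14), (8, 57), (9, 24), (10, 36), (11, 43)])
READ a @v4: history=[(2, 49), (4, 71), (5, 58), (6, 55)] -> pick v4 -> 71
v12: WRITE c=79  (c history now [(3, 87), (7, 61), (12, 79)])
v13: WRITE a=86  (a history now [(2, 49), (4, 71), (5, 58), (6, 55), (13, 86)])
v14: WRITE c=90  (c history now [(3, 87), (7, 61), (12, 79), (14, 90)])
READ c @v5: history=[(3, 87), (7, 61), (12, 79), (14, 90)] -> pick v3 -> 87
v15: WRITE a=37  (a history now [(2, 49), (4, 71), (5, 58), (6, 55), (13, 86), (15, 37)])
v16: WRITE b=50  (b history now [(1, 14), (8, 57), (9, 24), (10, 36), (11, 43), (16, 50)])
v17: WRITE c=80  (c history now [(3, 87), (7, 61), (12, 79), (14, 90), (17, 80)])
READ c @v11: history=[(3, 87), (7, 61), (12, 79), (14, 90), (17, 80)] -> pick v7 -> 61
v18: WRITE a=12  (a history now [(2, 49), (4, 71), (5, 58), (6, 55), (13, 86), (15, 37), (18, 12)])
READ c @v6: history=[(3, 87), (7, 61), (12, 79), (14, 90), (17, 80)] -> pick v3 -> 87
v19: WRITE b=85  (b history now [(1, 14), (8, 57), (9, 24), (10, 36), (11, 43), (16, 50), (19, 85)])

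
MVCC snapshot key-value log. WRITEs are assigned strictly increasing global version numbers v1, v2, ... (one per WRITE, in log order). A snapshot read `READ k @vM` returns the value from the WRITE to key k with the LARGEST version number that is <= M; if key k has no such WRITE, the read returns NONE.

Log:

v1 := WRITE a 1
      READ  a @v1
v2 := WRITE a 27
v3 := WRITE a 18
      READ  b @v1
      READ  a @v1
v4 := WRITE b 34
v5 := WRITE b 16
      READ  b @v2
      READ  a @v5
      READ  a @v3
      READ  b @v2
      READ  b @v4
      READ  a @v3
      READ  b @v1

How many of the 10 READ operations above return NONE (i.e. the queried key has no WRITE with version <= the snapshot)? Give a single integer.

v1: WRITE a=1  (a history now [(1, 1)])
READ a @v1: history=[(1, 1)] -> pick v1 -> 1
v2: WRITE a=27  (a history now [(1, 1), (2, 27)])
v3: WRITE a=18  (a history now [(1, 1), (2, 27), (3, 18)])
READ b @v1: history=[] -> no version <= 1 -> NONE
READ a @v1: history=[(1, 1), (2, 27), (3, 18)] -> pick v1 -> 1
v4: WRITE b=34  (b history now [(4, 34)])
v5: WRITE b=16  (b history now [(4, 34), (5, 16)])
READ b @v2: history=[(4, 34), (5, 16)] -> no version <= 2 -> NONE
READ a @v5: history=[(1, 1), (2, 27), (3, 18)] -> pick v3 -> 18
READ a @v3: history=[(1, 1), (2, 27), (3, 18)] -> pick v3 -> 18
READ b @v2: history=[(4, 34), (5, 16)] -> no version <= 2 -> NONE
READ b @v4: history=[(4, 34), (5, 16)] -> pick v4 -> 34
READ a @v3: history=[(1, 1), (2, 27), (3, 18)] -> pick v3 -> 18
READ b @v1: history=[(4, 34), (5, 16)] -> no version <= 1 -> NONE
Read results in order: ['1', 'NONE', '1', 'NONE', '18', '18', 'NONE', '34', '18', 'NONE']
NONE count = 4

Answer: 4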